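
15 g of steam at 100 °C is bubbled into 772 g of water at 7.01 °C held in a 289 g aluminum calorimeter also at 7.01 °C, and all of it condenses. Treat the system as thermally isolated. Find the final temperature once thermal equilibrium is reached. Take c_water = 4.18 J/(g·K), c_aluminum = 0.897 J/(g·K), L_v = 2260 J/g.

T_f ≈ 18.2 °C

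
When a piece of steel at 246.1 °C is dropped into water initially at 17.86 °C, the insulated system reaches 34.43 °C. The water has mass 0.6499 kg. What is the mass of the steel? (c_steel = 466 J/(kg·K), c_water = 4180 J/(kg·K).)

m ≈ 0.456 kg

Taking heat into each body as positive, Σ m c ΔT = 0:
m·466·(34.43 − 246.1) + 0.6499·4180·(34.43 − 17.86) = 0
-98638 m = -45014
m = -45014/-98638 ≈ 0.4564 kg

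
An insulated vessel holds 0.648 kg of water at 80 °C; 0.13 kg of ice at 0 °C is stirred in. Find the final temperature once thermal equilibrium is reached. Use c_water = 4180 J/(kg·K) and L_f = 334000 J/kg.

Energy conservation, ΣQ = 0:
melt ice: 0.13×334000 = 43420; warm the meltwater: 543.4 T; water: 2708.6(T − 80)
3252 T = 216691 − 43420 = 173271
T ≈ 53.28 °C — above 0 °C, consistent with complete melting.

T_f ≈ 53.3 °C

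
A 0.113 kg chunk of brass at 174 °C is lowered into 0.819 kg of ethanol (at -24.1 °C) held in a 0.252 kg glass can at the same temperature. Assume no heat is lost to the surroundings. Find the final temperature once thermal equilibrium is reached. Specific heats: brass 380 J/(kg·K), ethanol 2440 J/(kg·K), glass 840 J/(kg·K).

T_f ≈ -20.3 °C

Let T be the final temperature. ΣQ_i = 0:
0.113*380*(T − 174) + 0.819*2440*(T − (-24.1)) + 0.252*840*(T − (-24.1)) = 0
2253 T = -45790
T = -45790 / 2253 = -20.3 °C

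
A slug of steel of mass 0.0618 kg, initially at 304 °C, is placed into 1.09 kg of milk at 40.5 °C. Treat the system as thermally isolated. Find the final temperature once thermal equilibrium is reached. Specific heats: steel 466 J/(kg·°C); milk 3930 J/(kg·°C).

T_f is the heat-capacity-weighted average of the initial temperatures:
T_f = (28.8·304 + 4283.7·40.5) / (28.8 + 4283.7)
    = 182245 / 4312.5 ≈ 42.26 °C

T_f ≈ 42.3 °C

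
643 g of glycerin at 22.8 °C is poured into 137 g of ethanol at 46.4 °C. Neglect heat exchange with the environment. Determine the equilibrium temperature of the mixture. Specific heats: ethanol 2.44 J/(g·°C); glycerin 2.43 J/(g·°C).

T_f ≈ 27.0 °C

T_f is the heat-capacity-weighted average of the initial temperatures:
T_f = (334.28·46.4 + 1562.5·22.8) / (334.28 + 1562.5)
    = 51135 / 1896.8 ≈ 26.96 °C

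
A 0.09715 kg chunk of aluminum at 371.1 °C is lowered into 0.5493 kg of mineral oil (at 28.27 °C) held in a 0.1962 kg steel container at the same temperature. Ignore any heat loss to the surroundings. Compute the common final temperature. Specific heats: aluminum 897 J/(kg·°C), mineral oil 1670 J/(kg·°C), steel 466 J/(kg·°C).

T_f ≈ 55.5 °C

Setting the total heat transfer to zero:
0.09715×897×(T − 371.1) + 0.5493×1670×(T − 28.27) + 0.1962×466×(T − 28.27) = 0
87.14(T − 371.1) + 917.33(T − 28.27) + 91.43(T − 28.27) = 0
1095.9 T = 60857
T ≈ 55.53 °C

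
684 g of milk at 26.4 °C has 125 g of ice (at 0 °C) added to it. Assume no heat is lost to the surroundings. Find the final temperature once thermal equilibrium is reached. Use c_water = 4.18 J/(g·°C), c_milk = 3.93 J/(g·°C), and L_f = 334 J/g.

T_f ≈ 9.1 °C

Let T be the final temperature. ΣQ_i = 0:
latent heat to melt: 125×334 = 41750; meltwater 0→T: 125×4.18×T = 522.5 T; milk: 2688.1(T − 26.4)
3210.6 T = 70966 − 41750 = 29216
T ≈ 9.10 °C. Since T > 0 °C, the all-ice-melts assumption holds.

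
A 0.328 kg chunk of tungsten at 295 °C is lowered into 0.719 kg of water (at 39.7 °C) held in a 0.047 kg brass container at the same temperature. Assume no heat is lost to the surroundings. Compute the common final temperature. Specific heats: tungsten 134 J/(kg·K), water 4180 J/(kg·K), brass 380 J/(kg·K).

Conservation of energy gives ΣQ = 0:
0.328×134×(T − 295) + 0.719×4180×(T − 39.7) + 0.047×380×(T − 39.7) = 0
43.95(T − 295) + 3005.4(T − 39.7) + 17.86(T − 39.7) = 0
3067.2 T = 132990
T = 132990 / 3067.2 = 43.4 °C

T_f ≈ 43.4 °C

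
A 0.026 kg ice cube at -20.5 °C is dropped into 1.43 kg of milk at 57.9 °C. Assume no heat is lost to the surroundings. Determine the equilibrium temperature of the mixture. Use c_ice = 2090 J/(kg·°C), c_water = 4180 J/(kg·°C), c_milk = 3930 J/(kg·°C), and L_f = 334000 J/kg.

Conservation of energy gives ΣQ = 0:
warm ice to 0 °C: 0.026×2090×(0 − (-20.5)) = 1114
  latent heat to melt: 0.026×334000 = 8684
  warm the meltwater: 108.68 T
  milk: 5619.9(T − 57.9)
5728.6 T = 325392 − 9798 = 315594
T ≈ 55.09 °C — above 0 °C, consistent with complete melting.

T_f ≈ 55.1 °C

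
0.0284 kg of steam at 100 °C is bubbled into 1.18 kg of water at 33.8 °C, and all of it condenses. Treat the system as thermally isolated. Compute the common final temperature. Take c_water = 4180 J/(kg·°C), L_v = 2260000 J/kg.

Taking heat into each body as positive, Σ m c ΔT = 0:
steam→water at 100 °C releases m L_v = 0.0284×2260000 = 64184
  condensed water 100 °C→T: 118.71(T − 100)
  water warms: 1.18×4180×(T − 33.8) = 4932.4(T − 33.8)
5051.1 T = 64184 + 11871 + 166715 = 242770
T ≈ 48.06 °C — below 100 °C, confirming all the steam condensed.

T_f ≈ 48.1 °C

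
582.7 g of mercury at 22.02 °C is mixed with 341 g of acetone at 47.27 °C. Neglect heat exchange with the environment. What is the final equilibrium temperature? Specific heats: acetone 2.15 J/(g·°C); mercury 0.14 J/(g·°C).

T_f ≈ 44.7 °C

Setting the total heat transfer to zero:
341*2.15*(T − 47.27) + 582.7*0.14*(T − 22.02) = 0
814.73 T = 36452
T = 36452/814.73 ≈ 44.74 °C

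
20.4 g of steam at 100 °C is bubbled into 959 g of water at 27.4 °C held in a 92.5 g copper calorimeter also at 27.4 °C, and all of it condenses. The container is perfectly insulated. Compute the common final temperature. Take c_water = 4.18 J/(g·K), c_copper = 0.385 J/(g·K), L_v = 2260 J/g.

T_f ≈ 40.1 °C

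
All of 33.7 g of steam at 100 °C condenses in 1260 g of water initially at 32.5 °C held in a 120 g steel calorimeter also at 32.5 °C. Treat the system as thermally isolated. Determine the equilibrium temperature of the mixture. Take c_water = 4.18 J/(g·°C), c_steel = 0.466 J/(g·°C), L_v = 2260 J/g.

T_f ≈ 48.2 °C

Taking heat into each body as positive, Σ m c ΔT = 0:
steam→water at 100 °C releases m L_v = 33.7·2260 = 76162; condensate cools 100→T: 33.7·4.18·(T − 100) = 140.87(T − 100); water warms: 1260·4.18·(T − 32.5) = 5266.8(T − 32.5); steel cup: 120·0.466·(T − 32.5) = 55.92(T − 32.5)
5463.6 T = 76162 + 14087 + 172988 = 263237
T ≈ 48.18 °C, under the boiling point, so the assumption holds.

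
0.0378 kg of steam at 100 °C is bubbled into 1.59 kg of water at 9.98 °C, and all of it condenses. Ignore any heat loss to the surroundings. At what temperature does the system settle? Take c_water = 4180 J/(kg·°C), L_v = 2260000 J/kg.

T_f ≈ 24.6 °C

Setting the total heat transfer to zero:
condense steam: −0.0378×2260000 = −85428
  condensed water 100 °C→T: 158(T − 100)
  original water: 6646.2(T − 9.98)
6804.2 T = 85428 + 15800 + 66329 = 167557
T ≈ 24.63 °C — below 100 °C, confirming all the steam condensed.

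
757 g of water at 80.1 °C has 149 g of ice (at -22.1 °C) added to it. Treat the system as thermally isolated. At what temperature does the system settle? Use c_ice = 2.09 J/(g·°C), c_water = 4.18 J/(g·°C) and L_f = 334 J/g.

T_f ≈ 52.0 °C

Let T be the final temperature. ΣQ_i = 0:
warm ice to 0 °C: 149·2.09·(0 − (-22.1)) = 6882.2
  melt ice: 149·334 = 49766
  meltwater 0→T: 149·4.18·T = 622.82 T
  water cools: 757·4.18·(T − 80.1) = 3164.3(T − 80.1)
3787.1 T = 253457 − 56648 = 196809
T ≈ 51.97 °C (positive, so assuming full melt was valid).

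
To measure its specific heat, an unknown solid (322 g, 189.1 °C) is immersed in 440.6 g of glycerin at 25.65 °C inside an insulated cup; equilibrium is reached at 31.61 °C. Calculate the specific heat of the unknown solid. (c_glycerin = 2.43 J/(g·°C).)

Heat lost by the unknown solid = heat gained by the glycerin:
322×c×(189.1 − 31.61) = 440.6×2.43×(31.61 − 25.65)
50712 c = 6381.1  ⇒  c ≈ 0.1258 J/(g·°C)

c ≈ 0.126 J/(g·°C)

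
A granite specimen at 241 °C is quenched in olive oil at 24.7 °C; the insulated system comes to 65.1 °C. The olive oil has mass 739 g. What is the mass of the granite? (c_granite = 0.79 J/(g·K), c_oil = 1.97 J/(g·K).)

m ≈ 423 g

Net heat exchanged in the isolated system is zero:
m×0.79×(65.1 − 241) + 739×1.97×(65.1 − 24.7) = 0
-138.96 m = -58816
m = -58816/-138.96 ≈ 423.3 g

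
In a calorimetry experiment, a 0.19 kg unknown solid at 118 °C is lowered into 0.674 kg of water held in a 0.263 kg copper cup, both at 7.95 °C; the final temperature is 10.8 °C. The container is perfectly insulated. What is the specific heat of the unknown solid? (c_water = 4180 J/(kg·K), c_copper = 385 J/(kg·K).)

c ≈ 408 J/(kg·K)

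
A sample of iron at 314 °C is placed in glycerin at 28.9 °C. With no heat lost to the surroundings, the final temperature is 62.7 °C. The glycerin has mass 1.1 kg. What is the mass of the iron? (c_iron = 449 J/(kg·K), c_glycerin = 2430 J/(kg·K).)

m ≈ 0.801 kg

Net heat exchanged in the isolated system is zero:
m×449×(62.7 − 314) + 1.1×2430×(62.7 − 28.9) = 0
-112834 m = -90347
m = -90347/-112834 ≈ 0.8007 kg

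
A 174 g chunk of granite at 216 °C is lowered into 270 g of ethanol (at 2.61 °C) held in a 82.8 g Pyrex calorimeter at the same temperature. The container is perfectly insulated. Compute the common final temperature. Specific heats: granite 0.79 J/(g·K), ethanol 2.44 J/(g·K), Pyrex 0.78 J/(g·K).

T_f ≈ 36.7 °C

Heat gained plus heat lost sum to zero:
174*0.79*(T − 216) + 270*2.44*(T − 2.61) + 82.8*0.78*(T − 2.61) = 0
137.46(T − 216) + 658.8(T − 2.61) + 64.58(T − 2.61) = 0
860.84 T = 31579
T = 31579 / 860.84 = 36.7 °C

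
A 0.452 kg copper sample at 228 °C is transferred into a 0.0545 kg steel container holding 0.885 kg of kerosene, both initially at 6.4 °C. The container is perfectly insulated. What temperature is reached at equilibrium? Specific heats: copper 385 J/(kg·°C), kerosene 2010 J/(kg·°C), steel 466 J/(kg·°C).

Setting the total heat transfer to zero:
0.452·385·(T − 228) + 0.885·2010·(T − 6.4) + 0.0545·466·(T − 6.4) = 0
1978.3 T = 51224
T = 51224/1978.3 ≈ 25.89 °C

T_f ≈ 25.9 °C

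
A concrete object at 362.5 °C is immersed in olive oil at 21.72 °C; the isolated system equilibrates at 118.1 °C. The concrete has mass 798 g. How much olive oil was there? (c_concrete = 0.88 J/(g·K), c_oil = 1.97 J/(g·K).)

Energy conservation, ΣQ = 0:
798·0.88·(118.1 − 362.5) + m·1.97·(118.1 − 21.72) = 0
189.87 m = 171627
m = 171627/189.87 ≈ 903.9 g

m ≈ 904 g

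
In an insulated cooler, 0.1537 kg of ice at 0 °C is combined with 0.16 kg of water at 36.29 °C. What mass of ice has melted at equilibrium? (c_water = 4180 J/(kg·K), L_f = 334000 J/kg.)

Cooling the water to 0 °C releases 0.16×4180×36.29 = 24271 J.
Fully melting the ice requires m_ice L_f = 0.1537×334000 = 51336 J.
That's not enough to melt it all — equilibrium is at 0 °C with ice remaining.
m_melted×334000 = 24271  ⇒  m_melted ≈ 0.07267 kg.

m_melted ≈ 0.0727 kg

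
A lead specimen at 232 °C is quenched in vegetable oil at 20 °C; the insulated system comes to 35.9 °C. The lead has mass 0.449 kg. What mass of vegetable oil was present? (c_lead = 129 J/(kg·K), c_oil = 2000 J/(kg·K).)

m ≈ 0.357 kg

Setting the total heat transfer to zero:
0.449×129×(35.9 − 232) + m×2000×(35.9 − 20) = 0
31800 m = 11358
m = 11358/31800 ≈ 0.3572 kg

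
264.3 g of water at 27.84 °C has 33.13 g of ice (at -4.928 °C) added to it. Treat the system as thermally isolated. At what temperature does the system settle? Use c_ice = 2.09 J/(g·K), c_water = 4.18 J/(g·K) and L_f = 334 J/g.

T_f ≈ 15.6 °C

Setting the total heat transfer to zero:
ice -4.928→0 °C: 33.13·2.09·4.928 = 341.22; fusion: m_ice L_f = 33.13·334 = 11065; warm the meltwater: 138.48 T; water cools: 264.3·4.18·(T − 27.84) = 1104.8(T − 27.84)
1243.3 T = 30757 − 11407 = 19350
T ≈ 15.56 °C — above 0 °C, consistent with complete melting.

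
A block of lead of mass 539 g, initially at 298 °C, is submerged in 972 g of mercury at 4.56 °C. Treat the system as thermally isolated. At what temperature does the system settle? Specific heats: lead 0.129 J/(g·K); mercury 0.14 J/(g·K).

T_f ≈ 103.8 °C

T_f = Σ m_i c_i T_i / Σ m_i c_i:
T_f = (69.53·298 + 136.08·4.56) / (69.53 + 136.08)
    = 21341 / 205.61 ≈ 103.79 °C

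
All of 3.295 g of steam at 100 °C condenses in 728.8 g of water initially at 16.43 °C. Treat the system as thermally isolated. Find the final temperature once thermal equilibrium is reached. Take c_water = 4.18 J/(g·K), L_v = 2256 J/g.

Let T be the final temperature. ΣQ_i = 0:
condense steam: −3.295×2256 = −7433.5
  condensate cools 100→T: 3.295×4.18×(T − 100) = 13.77(T − 100)
  water warms: 728.8×4.18×(T − 16.43) = 3046.4(T − 16.43)
3060.2 T = 7433.5 + 1377.3 + 50052 = 58863
T ≈ 19.24 °C (< 100 °C, so full condensation is consistent).

T_f ≈ 19.2 °C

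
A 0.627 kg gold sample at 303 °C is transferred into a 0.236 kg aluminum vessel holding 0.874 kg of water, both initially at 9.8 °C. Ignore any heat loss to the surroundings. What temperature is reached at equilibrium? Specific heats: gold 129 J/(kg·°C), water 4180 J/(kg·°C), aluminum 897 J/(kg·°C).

Energy conservation, ΣQ = 0:
0.627*129*(T − 303) + 0.874*4180*(T − 9.8) + 0.236*897*(T − 9.8) = 0
80.88(T − 303) + 3653.3(T − 9.8) + 211.69(T − 9.8) = 0
3945.9 T = 62385
T ≈ 15.81 °C

T_f ≈ 15.8 °C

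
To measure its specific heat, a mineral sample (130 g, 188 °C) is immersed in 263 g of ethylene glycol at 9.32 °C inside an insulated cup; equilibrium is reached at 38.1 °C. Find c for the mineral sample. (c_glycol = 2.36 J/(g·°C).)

c ≈ 0.917 J/(g·°C)

m_s c (T_s − T_f) = m_glycol c_glycol (T_f − T_0):
130·c·(188 − 38.1) = 263·2.36·(38.1 − 9.32)
19487 c = 17863  ⇒  c ≈ 0.9167 J/(g·°C)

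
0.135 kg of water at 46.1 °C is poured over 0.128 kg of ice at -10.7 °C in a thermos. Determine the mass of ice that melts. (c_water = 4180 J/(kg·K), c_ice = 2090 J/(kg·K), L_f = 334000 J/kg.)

m_melted ≈ 0.0693 kg

Cooling the water to 0 °C releases 0.135×4180×46.1 = 26014 J.
Of that, 0.128×2090×10.7 = 2862.5 J goes to bring the ice to 0 °C, leaving 23152 J.
Fully melting the ice requires m_ice L_f = 0.128×334000 = 42752 J.
That's not enough to melt it all — equilibrium is at 0 °C with ice remaining.
m_melt = 23152 / L_f = 0.06932 kg.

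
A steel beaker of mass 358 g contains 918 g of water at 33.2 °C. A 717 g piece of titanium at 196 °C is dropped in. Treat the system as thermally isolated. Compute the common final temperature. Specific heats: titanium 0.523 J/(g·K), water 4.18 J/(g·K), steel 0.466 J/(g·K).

T_f ≈ 47.1 °C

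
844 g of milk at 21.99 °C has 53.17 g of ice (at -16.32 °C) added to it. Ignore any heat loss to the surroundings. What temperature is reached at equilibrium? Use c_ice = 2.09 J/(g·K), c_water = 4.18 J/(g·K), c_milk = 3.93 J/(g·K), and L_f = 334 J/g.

Let T be the final temperature. ΣQ_i = 0:
ice -16.32→0 °C: 53.17·2.09·16.32 = 1813.6
  fusion: m_ice L_f = 53.17·334 = 17759
  warm the meltwater: 222.25 T
  milk cools: 844·3.93·(T − 21.99) = 3316.9(T − 21.99)
3539.2 T = 72939 − 19572 = 53367
T ≈ 15.08 °C. Since T > 0 °C, the all-ice-melts assumption holds.

T_f ≈ 15.1 °C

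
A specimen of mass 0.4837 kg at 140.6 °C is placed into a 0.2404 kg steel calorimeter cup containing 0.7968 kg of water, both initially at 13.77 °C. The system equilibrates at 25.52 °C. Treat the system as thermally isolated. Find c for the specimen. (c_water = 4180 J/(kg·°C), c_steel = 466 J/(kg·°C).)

Conservation of energy gives ΣQ = 0:
0.4837·c·(25.52 − 140.6) + 0.7968·4180·(25.52 − 13.77) + 0.2404·466·(25.52 − 13.77) = 0
-55.66 c = -40451
c = -40451/-55.66 ≈ 726.7 J/(kg·°C)

c ≈ 727 J/(kg·°C)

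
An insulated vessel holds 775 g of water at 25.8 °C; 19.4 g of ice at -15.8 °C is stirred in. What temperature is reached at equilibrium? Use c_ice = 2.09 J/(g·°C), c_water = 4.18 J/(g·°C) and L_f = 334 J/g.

Conservation of energy gives ΣQ = 0:
ice -15.8→0 °C: 19.4·2.09·15.8 = 640.63
  latent heat to melt: 19.4·334 = 6479.6
  warm the meltwater: 81.09 T
  water: 3239.5(T − 25.8)
3320.6 T = 83579 − 7120.2 = 76459
T ≈ 23.03 °C (positive, so assuming full melt was valid).

T_f ≈ 23.0 °C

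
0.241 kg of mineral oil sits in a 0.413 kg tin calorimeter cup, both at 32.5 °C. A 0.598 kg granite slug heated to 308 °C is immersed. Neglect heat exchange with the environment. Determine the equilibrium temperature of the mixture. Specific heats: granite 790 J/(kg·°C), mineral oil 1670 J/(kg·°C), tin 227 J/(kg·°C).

T_f ≈ 166.9 °C

With ΣQ=0 the equilibrium temperature is the m·c-weighted mean:
T_f = (472.42·308 + 402.47·32.5 + 93.75·32.5) / (472.42 + 402.47 + 93.75)
    = 161633 / 968.64 ≈ 166.87 °C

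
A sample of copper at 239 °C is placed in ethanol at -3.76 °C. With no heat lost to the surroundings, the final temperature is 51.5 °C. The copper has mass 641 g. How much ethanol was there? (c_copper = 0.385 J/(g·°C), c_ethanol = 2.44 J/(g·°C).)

Setting the total heat transfer to zero:
641·0.385·(51.5 − 239) + m·2.44·(51.5 − (-3.76)) = 0
134.83 m = 46272
m = 46272/134.83 ≈ 343.2 g

m ≈ 343 g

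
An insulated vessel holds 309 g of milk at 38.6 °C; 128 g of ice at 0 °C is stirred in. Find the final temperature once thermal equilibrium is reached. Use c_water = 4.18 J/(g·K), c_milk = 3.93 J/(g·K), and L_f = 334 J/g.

Conservation of energy gives ΣQ = 0:
latent heat to melt: 128×334 = 42752; meltwater 0→T: 128×4.18×T = 535.04 T; milk cools: 309×3.93×(T − 38.6) = 1214.4(T − 38.6)
1749.4 T = 46875 − 42752 = 4122.7
T ≈ 2.36 °C. Since T > 0 °C, the all-ice-melts assumption holds.

T_f ≈ 2.4 °C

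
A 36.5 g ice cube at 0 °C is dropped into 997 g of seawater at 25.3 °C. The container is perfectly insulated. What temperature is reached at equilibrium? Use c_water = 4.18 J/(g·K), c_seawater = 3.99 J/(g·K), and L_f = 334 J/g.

T_f ≈ 21.4 °C

Sum of m c ΔT and latent-heat terms is zero:
latent heat to melt: 36.5×334 = 12191
  meltwater 0→T: 36.5×4.18×T = 152.57 T
  seawater cools: 997×3.99×(T − 25.3) = 3978(T − 25.3)
4130.6 T = 100644 − 12191 = 88453
T ≈ 21.41 °C. Since T > 0 °C, the all-ice-melts assumption holds.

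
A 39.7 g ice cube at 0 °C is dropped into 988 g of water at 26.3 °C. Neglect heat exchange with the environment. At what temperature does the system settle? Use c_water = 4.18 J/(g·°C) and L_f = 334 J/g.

T_f ≈ 22.2 °C

Energy conservation, ΣQ = 0:
melt ice: 39.7·334 = 13260
  meltwater 0→T: 39.7·4.18·T = 165.95 T
  water: 4129.8(T − 26.3)
4295.8 T = 108615 − 13260 = 95355
T ≈ 22.20 °C (positive, so assuming full melt was valid).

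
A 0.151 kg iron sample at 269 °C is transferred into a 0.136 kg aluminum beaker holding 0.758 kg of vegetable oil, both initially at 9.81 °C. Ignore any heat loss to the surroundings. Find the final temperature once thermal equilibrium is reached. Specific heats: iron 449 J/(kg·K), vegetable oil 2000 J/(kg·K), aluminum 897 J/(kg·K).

Setting the total heat transfer to zero:
0.151*449*(T − 269) + 0.758*2000*(T − 9.81) + 0.136*897*(T − 9.81) = 0
67.8(T − 269) + 1516(T − 9.81) + 121.99(T − 9.81) = 0
1705.8 T = 34307
T = 34307 / 1705.8 = 20.1 °C

T_f ≈ 20.1 °C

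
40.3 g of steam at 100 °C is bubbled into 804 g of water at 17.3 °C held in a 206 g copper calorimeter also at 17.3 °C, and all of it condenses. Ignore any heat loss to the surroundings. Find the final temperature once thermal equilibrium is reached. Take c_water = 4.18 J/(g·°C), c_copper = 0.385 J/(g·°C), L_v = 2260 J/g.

T_f ≈ 46.4 °C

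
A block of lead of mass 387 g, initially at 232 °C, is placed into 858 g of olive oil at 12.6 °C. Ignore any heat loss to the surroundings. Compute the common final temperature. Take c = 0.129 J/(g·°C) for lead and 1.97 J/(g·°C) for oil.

T_f ≈ 18.9 °C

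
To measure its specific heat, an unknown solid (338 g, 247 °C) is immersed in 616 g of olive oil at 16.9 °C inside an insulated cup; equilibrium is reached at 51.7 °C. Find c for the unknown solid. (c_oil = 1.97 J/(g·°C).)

c ≈ 0.64 J/(g·°C)

Heat lost by the unknown solid = heat gained by the oil:
338·c·(247 − 51.7) = 616·1.97·(51.7 − 16.9)
66011 c = 42230  ⇒  c ≈ 0.6397 J/(g·°C)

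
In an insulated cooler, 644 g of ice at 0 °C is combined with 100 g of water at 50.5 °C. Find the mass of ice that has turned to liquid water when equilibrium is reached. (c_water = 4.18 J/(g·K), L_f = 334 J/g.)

Heat available from the water dropping to 0 °C: 100×4.18×50.5 = 21109 J.
Melting all 644 g of ice would need 644×334 = 215096 J.
That's not enough to melt it all — equilibrium is at 0 °C with ice remaining.
m_melt = 21109 / L_f = 63.2 g.

m_melted ≈ 63.2 g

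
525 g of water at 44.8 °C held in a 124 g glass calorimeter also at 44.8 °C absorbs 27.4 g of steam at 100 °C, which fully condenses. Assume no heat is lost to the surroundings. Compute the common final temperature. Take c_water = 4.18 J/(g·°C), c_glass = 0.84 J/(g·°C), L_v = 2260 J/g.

Let T be the final temperature. ΣQ_i = 0:
latent heat released on condensation: 27.4·2260 = 61924; condensed water 100 °C→T: 114.53(T − 100); water warms: 525·4.18·(T − 44.8) = 2194.5(T − 44.8); cup: 104.16(T − 44.8)
2413.2 T = 61924 + 11453 + 102980 = 176357
T ≈ 73.08 °C — below 100 °C, confirming all the steam condensed.

T_f ≈ 73.1 °C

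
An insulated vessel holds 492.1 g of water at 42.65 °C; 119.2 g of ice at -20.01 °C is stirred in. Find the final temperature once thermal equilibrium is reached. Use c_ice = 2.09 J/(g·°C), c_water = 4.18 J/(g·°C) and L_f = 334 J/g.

Taking heat into each body as positive, Σ m c ΔT = 0:
ice -20.01→0 °C: 119.2·2.09·20.01 = 4985.1; fusion: m_ice L_f = 119.2·334 = 39813; warm the meltwater: 498.26 T; water: 2057(T − 42.65)
2555.2 T = 87730 − 44798 = 42932
T ≈ 16.80 °C — above 0 °C, consistent with complete melting.

T_f ≈ 16.8 °C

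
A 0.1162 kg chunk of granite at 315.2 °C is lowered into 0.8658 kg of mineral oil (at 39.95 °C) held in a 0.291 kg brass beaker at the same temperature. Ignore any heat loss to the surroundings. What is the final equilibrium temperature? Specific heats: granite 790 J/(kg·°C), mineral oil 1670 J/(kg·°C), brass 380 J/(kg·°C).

T_f ≈ 55.3 °C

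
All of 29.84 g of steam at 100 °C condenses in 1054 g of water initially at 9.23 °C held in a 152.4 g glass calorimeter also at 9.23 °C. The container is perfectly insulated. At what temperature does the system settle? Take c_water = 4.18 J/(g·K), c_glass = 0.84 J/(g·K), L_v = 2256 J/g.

T_f ≈ 26.1 °C

Setting the total heat transfer to zero:
steam→water at 100 °C releases m L_v = 29.84×2256 = 67319
  condensed water 100 °C→T: 124.73(T − 100)
  water warms: 1054×4.18×(T − 9.23) = 4405.7(T − 9.23)
  glass cup: 152.4×0.84×(T − 9.23) = 128.02(T − 9.23)
4658.5 T = 67319 + 12473 + 41846 = 121639
T ≈ 26.11 °C (< 100 °C, so full condensation is consistent).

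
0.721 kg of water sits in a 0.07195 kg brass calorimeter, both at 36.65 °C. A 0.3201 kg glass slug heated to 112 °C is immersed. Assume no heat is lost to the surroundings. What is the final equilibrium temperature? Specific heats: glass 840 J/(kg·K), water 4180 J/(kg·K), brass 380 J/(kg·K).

T_f ≈ 42.8 °C

Taking heat into each body as positive, Σ m c ΔT = 0:
0.3201·840·(T − 112) + 0.721·4180·(T − 36.65) + 0.07195·380·(T − 36.65) = 0
268.88(T − 112) + 3013.8(T − 36.65) + 27.34(T − 36.65) = 0
(268.88 + 3013.8 + 27.34) T = 268.88·112 + 3013.8·36.65 + 27.34·36.65
T = 141572 / 3310 = 42.8 °C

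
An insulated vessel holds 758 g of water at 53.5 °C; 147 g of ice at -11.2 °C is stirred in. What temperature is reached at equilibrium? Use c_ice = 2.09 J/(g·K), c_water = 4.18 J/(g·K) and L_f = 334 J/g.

Conservation of energy gives ΣQ = 0:
ice -11.2→0 °C: 147·2.09·11.2 = 3441; melt ice: 147·334 = 49098; meltwater 0→T: 147·4.18·T = 614.46 T; water cools: 758·4.18·(T − 53.5) = 3168.4(T − 53.5)
3782.9 T = 169512 − 52539 = 116973
T ≈ 30.92 °C — above 0 °C, consistent with complete melting.

T_f ≈ 30.9 °C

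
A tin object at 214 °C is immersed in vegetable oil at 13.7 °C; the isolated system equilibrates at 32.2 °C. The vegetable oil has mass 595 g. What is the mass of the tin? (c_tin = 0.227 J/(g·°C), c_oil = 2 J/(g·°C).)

Taking heat into each body as positive, Σ m c ΔT = 0:
m·0.227·(32.2 − 214) + 595·2·(32.2 − 13.7) = 0
-41.27 m = -22015
m = -22015/-41.27 ≈ 533.5 g

m ≈ 533 g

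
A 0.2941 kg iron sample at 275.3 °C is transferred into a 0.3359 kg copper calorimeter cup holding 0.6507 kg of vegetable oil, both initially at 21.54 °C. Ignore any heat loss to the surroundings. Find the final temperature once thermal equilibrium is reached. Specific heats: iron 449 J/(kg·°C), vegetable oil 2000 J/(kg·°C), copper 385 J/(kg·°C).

T_f ≈ 43.0 °C

Setting the total heat transfer to zero:
0.2941·449·(T − 275.3) + 0.6507·2000·(T − 21.54) + 0.3359·385·(T − 21.54) = 0
(132.05 + 1301.4 + 129.32) T = 132.05·275.3 + 1301.4·21.54 + 129.32·21.54
T ≈ 42.98 °C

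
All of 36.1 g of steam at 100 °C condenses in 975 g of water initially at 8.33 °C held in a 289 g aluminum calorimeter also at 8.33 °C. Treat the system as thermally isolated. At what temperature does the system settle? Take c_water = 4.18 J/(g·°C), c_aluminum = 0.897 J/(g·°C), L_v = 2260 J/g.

Energy conservation, ΣQ = 0:
steam→water at 100 °C releases m L_v = 36.1·2260 = 81586
  condensate cools 100→T: 36.1·4.18·(T − 100) = 150.9(T − 100)
  original water: 4075.5(T − 8.33)
  cup: 259.23(T − 8.33)
4485.6 T = 81586 + 15090 + 36108 = 132784
T ≈ 29.60 °C (< 100 °C, so full condensation is consistent).

T_f ≈ 29.6 °C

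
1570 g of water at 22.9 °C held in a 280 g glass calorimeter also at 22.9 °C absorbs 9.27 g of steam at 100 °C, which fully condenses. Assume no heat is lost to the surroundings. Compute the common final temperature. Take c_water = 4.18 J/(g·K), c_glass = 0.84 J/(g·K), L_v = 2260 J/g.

T_f ≈ 26.4 °C

Taking heat into each body as positive, Σ m c ΔT = 0:
steam→water at 100 °C releases m L_v = 9.27·2260 = 20950; condensate cools 100→T: 9.27·4.18·(T − 100) = 38.75(T − 100); water warms: 1570·4.18·(T − 22.9) = 6562.6(T − 22.9); glass cup: 280·0.84·(T − 22.9) = 235.2(T − 22.9)
6836.5 T = 20950 + 3874.9 + 155670 = 180495
T ≈ 26.40 °C — below 100 °C, confirming all the steam condensed.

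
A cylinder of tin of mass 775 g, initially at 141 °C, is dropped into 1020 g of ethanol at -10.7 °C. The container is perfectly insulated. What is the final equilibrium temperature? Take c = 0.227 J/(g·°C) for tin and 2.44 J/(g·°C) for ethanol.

T_f ≈ -0.7 °C

With ΣQ=0 the equilibrium temperature is the m·c-weighted mean:
T_f = (175.93×141 + 2488.8×(-10.7)) / (175.93 + 2488.8)
    = -1824.7 / 2664.7 ≈ -0.68 °C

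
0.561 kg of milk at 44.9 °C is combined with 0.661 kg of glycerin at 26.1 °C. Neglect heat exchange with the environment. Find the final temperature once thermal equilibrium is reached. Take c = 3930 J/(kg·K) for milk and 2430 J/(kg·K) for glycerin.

Heat gained plus heat lost sum to zero:
0.561·3930·(T − 44.9) + 0.661·2430·(T − 26.1) = 0
2204.7(T − 44.9) + 1606.2(T − 26.1) = 0
(2204.7 + 1606.2) T = 2204.7·44.9 + 1606.2·26.1
T = 140915/3811 ≈ 36.98 °C

T_f ≈ 37.0 °C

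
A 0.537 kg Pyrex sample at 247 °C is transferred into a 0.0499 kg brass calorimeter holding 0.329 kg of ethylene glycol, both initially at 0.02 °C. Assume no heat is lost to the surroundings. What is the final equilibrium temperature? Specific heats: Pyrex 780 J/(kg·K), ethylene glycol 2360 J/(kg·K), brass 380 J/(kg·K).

T_f ≈ 85.2 °C

Energy conservation, ΣQ = 0:
0.537*780*(T − 247) + 0.329*2360*(T − 0.02) + 0.0499*380*(T − 0.02) = 0
418.86(T − 247) + 776.44(T − 0.02) + 18.96(T − 0.02) = 0
(418.86 + 776.44 + 18.96) T = 418.86*247 + 776.44*0.02 + 18.96*0.02
T ≈ 85.22 °C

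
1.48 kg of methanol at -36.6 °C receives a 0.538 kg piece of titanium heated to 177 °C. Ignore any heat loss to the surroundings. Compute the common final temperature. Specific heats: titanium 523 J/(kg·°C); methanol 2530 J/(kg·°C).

T_f is the heat-capacity-weighted average of the initial temperatures:
T_f = (281.37*177 + 3744.4*(-36.6)) / (281.37 + 3744.4)
    = -87242 / 4025.8 ≈ -21.67 °C

T_f ≈ -21.7 °C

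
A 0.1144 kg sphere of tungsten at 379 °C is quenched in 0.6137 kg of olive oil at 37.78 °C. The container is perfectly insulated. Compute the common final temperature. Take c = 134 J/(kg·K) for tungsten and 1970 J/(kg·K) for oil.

T_f ≈ 42.1 °C

T_f = Σ m_i c_i T_i / Σ m_i c_i:
T_f = (15.33·379 + 1209·37.78) / (15.33 + 1209)
    = 51486 / 1224.3 ≈ 42.05 °C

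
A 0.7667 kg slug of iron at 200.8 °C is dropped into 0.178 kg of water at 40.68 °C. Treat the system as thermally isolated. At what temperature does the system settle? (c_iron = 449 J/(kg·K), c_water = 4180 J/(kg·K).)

T_f ≈ 91.3 °C

Heat gained plus heat lost sum to zero:
0.7667×449×(T − 200.8) + 0.178×4180×(T − 40.68) = 0
1088.3 T = 99393
T = 99393/1088.3 ≈ 91.33 °C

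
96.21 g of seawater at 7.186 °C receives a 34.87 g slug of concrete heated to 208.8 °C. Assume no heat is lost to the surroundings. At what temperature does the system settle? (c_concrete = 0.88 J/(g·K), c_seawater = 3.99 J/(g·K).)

T_f ≈ 22.1 °C

With ΣQ=0 the equilibrium temperature is the m·c-weighted mean:
T_f = (30.69*208.8 + 383.88*7.186) / (30.69 + 383.88)
    = 9165.7 / 414.56 ≈ 22.11 °C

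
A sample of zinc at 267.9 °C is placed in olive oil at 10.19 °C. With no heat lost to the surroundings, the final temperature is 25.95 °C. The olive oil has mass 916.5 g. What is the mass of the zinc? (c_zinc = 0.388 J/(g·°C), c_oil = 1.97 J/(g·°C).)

m ≈ 303 g

Let T be the final temperature. ΣQ_i = 0:
m×0.388×(25.95 − 267.9) + 916.5×1.97×(25.95 − 10.19) = 0
-93.88 m = -28455
m = -28455/-93.88 ≈ 303.1 g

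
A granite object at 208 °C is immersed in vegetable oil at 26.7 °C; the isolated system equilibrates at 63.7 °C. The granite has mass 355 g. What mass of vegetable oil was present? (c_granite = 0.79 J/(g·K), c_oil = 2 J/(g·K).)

Heat lost by the granite = heat gained by the oil:
355·0.79·(208 − 63.7) = m·2·(63.7 − 26.7)
74 m = 40469  ⇒  m ≈ 546.9 g

m ≈ 547 g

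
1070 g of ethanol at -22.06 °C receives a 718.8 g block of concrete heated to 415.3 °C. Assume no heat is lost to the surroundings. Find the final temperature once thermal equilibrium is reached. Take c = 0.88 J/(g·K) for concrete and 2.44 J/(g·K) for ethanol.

|Q_concrete| = |Q_ethanol|:
718.8*0.88*(415.3 − T) = 1070*2.44*(T − (-22.06))
632.54(415.3 − T) = 2610.8(T − (-22.06))
3243.3 T = 205101  ⇒  T ≈ 63.24 °C

T_f ≈ 63.2 °C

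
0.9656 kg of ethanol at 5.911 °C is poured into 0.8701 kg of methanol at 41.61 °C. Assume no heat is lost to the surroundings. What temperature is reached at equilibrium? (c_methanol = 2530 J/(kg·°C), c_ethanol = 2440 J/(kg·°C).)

Energy conservation, ΣQ = 0:
0.8701*2530*(T − 41.61) + 0.9656*2440*(T − 5.911) = 0
2201.4(T − 41.61) + 2356.1(T − 5.911) = 0
4557.4 T = 105525
T ≈ 23.15 °C

T_f ≈ 23.2 °C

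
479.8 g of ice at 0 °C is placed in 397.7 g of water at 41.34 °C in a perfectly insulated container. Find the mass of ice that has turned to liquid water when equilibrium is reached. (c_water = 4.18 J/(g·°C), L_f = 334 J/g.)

m_melted ≈ 206 g

Water can give up m c ΔT = 397.7·4.18·41.34 = 68723 J before reaching 0 °C.
Melting all 479.8 g of ice would need 479.8·334 = 160253 J.
Since 68723 < 160253 J, not all the ice melts; equilibrium is at 0 °C.
m_melted·334 = 68723  ⇒  m_melted ≈ 205.8 g.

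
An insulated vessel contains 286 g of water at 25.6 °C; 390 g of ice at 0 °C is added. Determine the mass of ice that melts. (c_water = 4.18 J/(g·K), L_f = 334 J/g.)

Water can give up m c ΔT = 286·4.18·25.6 = 30604 J before reaching 0 °C.
Melting all 390 g of ice would need 390·334 = 130260 J.
30604 J < 130260 J, so only part of the ice melts and the system sits at 0 °C.
Mass melted = 30604/334 ≈ 91.63 g.

m_melted ≈ 91.6 g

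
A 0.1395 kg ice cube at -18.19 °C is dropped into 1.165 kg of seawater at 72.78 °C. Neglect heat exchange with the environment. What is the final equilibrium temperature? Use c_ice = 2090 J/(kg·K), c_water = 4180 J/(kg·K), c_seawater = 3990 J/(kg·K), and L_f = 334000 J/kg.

T_f ≈ 54.7 °C

Heat gained plus heat lost sum to zero:
warm ice to 0 °C: 0.1395·2090·(0 − (-18.19)) = 5303.4
  fusion: m_ice L_f = 0.1395·334000 = 46593
  warm the meltwater: 583.11 T
  seawater cools: 1.165·3990·(T − 72.78) = 4648.4(T − 72.78)
5231.5 T = 338307 − 51896 = 286411
T ≈ 54.75 °C — above 0 °C, consistent with complete melting.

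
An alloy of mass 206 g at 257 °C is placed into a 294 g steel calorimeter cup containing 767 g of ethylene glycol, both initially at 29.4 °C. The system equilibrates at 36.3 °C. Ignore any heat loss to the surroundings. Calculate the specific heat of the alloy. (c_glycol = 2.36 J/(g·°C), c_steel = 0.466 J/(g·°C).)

Energy conservation, ΣQ = 0:
206×c×(36.3 − 257) + 767×2.36×(36.3 − 29.4) + 294×0.466×(36.3 − 29.4) = 0
-45464 c = -13435
c = -13435/-45464 ≈ 0.2955 J/(g·°C)

c ≈ 0.296 J/(g·°C)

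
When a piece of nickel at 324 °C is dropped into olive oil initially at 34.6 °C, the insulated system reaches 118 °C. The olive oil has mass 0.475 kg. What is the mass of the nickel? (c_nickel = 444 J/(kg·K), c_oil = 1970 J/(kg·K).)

m ≈ 0.853 kg

Heat lost by the nickel = heat gained by the oil:
m×444×(324 − 118) = 0.475×1970×(118 − 34.6)
91464 m = 78042  ⇒  m ≈ 0.8532 kg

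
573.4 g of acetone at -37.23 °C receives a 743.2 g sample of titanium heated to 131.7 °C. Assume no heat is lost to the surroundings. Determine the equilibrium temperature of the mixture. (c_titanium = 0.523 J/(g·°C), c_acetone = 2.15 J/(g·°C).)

T_f is the heat-capacity-weighted average of the initial temperatures:
T_f = (388.69*131.7 + 1232.8*(-37.23)) / (388.69 + 1232.8)
    = 5293.4 / 1621.5 ≈ 3.26 °C

T_f ≈ 3.3 °C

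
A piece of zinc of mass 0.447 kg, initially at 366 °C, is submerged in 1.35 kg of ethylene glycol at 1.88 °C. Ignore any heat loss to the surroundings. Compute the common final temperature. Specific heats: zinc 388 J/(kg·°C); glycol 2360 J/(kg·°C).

T_f ≈ 20.7 °C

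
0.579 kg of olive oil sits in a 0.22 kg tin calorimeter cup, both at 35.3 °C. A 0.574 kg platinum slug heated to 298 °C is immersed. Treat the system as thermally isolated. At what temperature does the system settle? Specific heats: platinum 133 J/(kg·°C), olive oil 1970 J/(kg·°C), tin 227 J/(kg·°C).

Let T be the final temperature. ΣQ_i = 0:
0.574·133·(T − 298) + 0.579·1970·(T − 35.3) + 0.22·227·(T − 35.3) = 0
76.34(T − 298) + 1140.6(T − 35.3) + 49.94(T − 35.3) = 0
1266.9 T = 64777
T = 64777/1266.9 ≈ 51.13 °C

T_f ≈ 51.1 °C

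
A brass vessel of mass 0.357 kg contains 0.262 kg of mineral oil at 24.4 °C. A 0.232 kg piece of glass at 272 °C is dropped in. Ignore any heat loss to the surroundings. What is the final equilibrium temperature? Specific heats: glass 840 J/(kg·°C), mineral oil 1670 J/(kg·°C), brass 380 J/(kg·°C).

Let T be the final temperature. ΣQ_i = 0:
0.232*840*(T − 272) + 0.262*1670*(T − 24.4) + 0.357*380*(T − 24.4) = 0
194.88(T − 272) + 437.54(T − 24.4) + 135.66(T − 24.4) = 0
768.08 T = 66993
T ≈ 87.22 °C

T_f ≈ 87.2 °C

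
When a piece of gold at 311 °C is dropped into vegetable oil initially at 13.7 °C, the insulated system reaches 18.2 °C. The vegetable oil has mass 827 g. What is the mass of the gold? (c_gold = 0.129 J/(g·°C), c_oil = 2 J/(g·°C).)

m ≈ 197 g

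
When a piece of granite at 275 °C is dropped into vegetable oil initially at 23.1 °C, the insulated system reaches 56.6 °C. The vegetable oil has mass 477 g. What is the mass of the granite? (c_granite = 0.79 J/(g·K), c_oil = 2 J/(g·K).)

Let T be the final temperature. ΣQ_i = 0:
m×0.79×(56.6 − 275) + 477×2×(56.6 − 23.1) = 0
-172.54 m = -31959
m = -31959/-172.54 ≈ 185.2 g

m ≈ 185 g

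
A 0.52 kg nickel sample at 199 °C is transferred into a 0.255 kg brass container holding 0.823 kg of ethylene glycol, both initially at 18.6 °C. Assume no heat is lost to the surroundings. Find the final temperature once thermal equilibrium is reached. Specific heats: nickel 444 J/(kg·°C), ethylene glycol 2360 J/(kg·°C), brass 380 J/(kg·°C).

T_f ≈ 36.9 °C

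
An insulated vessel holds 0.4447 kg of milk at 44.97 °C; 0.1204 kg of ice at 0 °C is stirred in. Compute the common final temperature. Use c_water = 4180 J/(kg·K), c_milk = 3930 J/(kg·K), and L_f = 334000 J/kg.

Heat gained plus heat lost sum to zero:
latent heat to melt: 0.1204·334000 = 40214
  meltwater 0→T: 0.1204·4180·T = 503.27 T
  milk: 1747.7(T − 44.97)
2250.9 T = 78593 − 40214 = 38379
T ≈ 17.05 °C. Since T > 0 °C, the all-ice-melts assumption holds.

T_f ≈ 17.1 °C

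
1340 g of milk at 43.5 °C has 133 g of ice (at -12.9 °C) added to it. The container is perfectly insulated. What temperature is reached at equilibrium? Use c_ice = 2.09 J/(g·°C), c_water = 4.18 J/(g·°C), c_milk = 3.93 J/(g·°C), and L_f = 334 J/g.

Heat gained plus heat lost sum to zero:
ice -12.9→0 °C: 133×2.09×12.9 = 3585.8; melt ice: 133×334 = 44422; meltwater 0→T: 133×4.18×T = 555.94 T; milk: 5266.2(T − 43.5)
5822.1 T = 229080 − 48008 = 181072
T ≈ 31.10 °C — above 0 °C, consistent with complete melting.

T_f ≈ 31.1 °C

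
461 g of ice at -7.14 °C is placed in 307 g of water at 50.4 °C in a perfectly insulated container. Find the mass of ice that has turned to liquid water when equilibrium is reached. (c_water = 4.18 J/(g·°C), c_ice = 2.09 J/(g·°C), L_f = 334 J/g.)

m_melted ≈ 173 g

Heat available from the water dropping to 0 °C: 307·4.18·50.4 = 64676 J.
Of that, 461·2.09·7.14 = 6879.3 J goes to bring the ice to 0 °C, leaving 57797 J.
Melting all 461 g of ice would need 461·334 = 153974 J.
57797 J < 153974 J, so only part of the ice melts and the system sits at 0 °C.
m_melted·334 = 57797  ⇒  m_melted ≈ 173 g.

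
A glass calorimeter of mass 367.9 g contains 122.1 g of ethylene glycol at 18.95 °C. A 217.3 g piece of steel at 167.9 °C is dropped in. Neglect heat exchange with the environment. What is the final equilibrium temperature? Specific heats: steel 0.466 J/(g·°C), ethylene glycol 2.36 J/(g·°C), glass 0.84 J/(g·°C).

T_f ≈ 40.5 °C

With ΣQ=0 the equilibrium temperature is the m·c-weighted mean:
T_f = (101.26×167.9 + 288.16×18.95 + 309.04×18.95) / (101.26 + 288.16 + 309.04)
    = 28319 / 698.45 ≈ 40.54 °C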